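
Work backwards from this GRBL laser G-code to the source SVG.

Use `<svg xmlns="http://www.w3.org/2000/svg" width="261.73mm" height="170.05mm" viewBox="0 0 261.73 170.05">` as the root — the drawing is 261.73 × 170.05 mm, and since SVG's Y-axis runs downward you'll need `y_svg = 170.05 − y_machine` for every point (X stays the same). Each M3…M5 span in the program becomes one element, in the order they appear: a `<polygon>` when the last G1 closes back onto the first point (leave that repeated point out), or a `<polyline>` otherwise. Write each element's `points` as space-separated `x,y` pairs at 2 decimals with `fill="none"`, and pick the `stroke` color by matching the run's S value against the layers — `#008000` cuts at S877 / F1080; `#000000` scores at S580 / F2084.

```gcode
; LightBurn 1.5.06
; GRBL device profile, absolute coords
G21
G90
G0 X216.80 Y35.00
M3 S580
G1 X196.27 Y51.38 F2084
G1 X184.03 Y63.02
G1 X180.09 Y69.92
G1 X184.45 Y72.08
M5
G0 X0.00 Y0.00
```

y_svg = 170.05 − y_m. Every run uses S580, so all elements get stroke `#000000` (score).

[1] open run; points: 216.80,135.05 196.27,118.67 184.03,107.03 180.09,100.13 184.45,97.97

<svg xmlns="http://www.w3.org/2000/svg" width="261.73mm" height="170.05mm" viewBox="0 0 261.73 170.05">
  <polyline points="216.80,135.05 196.27,118.67 184.03,107.03 180.09,100.13 184.45,97.97" fill="none" stroke="#000000"/>
</svg>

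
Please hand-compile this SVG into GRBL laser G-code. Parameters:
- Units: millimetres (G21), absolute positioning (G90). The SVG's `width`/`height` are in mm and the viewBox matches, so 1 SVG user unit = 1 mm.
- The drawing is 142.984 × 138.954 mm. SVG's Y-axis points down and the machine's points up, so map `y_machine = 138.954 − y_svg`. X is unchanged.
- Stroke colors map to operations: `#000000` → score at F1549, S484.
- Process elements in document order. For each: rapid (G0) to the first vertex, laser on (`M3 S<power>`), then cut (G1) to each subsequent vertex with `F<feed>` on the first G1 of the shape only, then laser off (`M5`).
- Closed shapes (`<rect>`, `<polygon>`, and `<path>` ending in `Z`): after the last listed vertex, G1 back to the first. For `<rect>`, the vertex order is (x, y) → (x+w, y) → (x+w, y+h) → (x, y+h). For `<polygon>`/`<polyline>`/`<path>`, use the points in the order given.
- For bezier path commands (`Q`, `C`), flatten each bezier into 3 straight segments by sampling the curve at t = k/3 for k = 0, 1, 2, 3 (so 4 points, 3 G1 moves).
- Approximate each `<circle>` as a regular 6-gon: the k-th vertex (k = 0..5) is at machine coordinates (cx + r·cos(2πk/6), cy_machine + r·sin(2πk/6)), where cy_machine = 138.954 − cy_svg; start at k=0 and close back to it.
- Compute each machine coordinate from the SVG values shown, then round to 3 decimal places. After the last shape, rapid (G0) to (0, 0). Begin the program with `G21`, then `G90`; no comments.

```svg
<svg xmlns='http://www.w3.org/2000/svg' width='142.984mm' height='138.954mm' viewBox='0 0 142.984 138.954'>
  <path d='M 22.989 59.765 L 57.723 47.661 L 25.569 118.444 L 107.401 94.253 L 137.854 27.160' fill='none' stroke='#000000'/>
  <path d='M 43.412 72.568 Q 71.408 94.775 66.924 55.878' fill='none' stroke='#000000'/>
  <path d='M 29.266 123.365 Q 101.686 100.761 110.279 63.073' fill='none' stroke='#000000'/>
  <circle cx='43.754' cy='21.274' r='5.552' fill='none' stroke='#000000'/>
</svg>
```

viewBox `0 0 142.984 138.954` with mm width/height → 1 unit = 1 mm. Flip: y_m = 138.954 − y_svg.

**Shape 1** — `<path>` open polyline, stroke `#000000` → score (S484, F1549). Machine vertices: (22.989,79.189) → (57.723,91.293) → (25.569,20.510) → (107.401,44.701) → (137.854,111.794). Open path.

**Shape 2** — `<path>` quadratic bezier, stroke `#000000` → score (S484, F1549). Control points (SVG): P0=(43.412,72.568), P1=(71.408,94.775), P2=(66.924,55.878); sampled at t=k/3. Machine vertices: (43.412,66.386) → (58.467,58.371) → (66.304,63.934) → (66.924,83.076). Open path.

**Shape 3** — `<path>` quadratic bezier, stroke `#000000` → score (S484, F1549). Control points (SVG): P0=(29.266,123.365), P1=(101.686,100.761), P2=(110.279,63.073); sampled at t=k/3. Machine vertices: (29.266,15.589) → (70.454,32.334) → (97.458,52.432) → (110.279,75.881). Open path.

**Shape 4** — `<circle>` circle, stroke `#000000` → score (S484, F1549). Machine vertices: (49.306,117.680) → (46.530,122.488) → (40.978,122.488) → (38.202,117.680) → (40.978,112.872) → (46.530,112.872) → (49.306,117.680). Closed: final G1 returns to the first vertex.

G21
G90
G0 X22.989 Y79.189
M3 S484
G1 X57.723 Y91.293 F1549
G1 X25.569 Y20.510
G1 X107.401 Y44.701
G1 X137.854 Y111.794
M5
G0 X43.412 Y66.386
M3 S484
G1 X58.467 Y58.371 F1549
G1 X66.304 Y63.934
G1 X66.924 Y83.076
M5
G0 X29.266 Y15.589
M3 S484
G1 X70.454 Y32.334 F1549
G1 X97.458 Y52.432
G1 X110.279 Y75.881
M5
G0 X49.306 Y117.680
M3 S484
G1 X46.530 Y122.488 F1549
G1 X40.978 Y122.488
G1 X38.202 Y117.680
G1 X40.978 Y112.872
G1 X46.530 Y112.872
G1 X49.306 Y117.680
M5
G0 X0.000 Y0.000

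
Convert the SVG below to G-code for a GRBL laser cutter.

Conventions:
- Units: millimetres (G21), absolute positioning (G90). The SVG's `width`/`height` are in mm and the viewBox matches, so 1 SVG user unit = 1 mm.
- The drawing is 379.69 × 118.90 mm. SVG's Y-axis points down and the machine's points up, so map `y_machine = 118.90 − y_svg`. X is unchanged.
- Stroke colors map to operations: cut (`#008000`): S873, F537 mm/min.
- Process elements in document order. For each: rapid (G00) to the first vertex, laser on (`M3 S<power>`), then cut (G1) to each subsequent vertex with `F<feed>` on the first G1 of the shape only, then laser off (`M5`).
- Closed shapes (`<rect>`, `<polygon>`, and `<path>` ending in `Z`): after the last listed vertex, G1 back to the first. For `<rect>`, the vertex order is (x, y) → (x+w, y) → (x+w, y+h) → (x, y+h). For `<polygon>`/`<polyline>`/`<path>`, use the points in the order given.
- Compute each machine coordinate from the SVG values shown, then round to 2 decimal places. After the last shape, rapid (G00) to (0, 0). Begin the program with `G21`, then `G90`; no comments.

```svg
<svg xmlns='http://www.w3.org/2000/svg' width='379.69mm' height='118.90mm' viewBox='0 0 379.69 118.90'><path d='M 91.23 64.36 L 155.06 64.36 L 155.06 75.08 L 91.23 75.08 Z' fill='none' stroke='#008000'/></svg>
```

Since the viewBox matches the mm dimensions, user units are millimetres directly. The only transform is the Y-flip y_m = 118.90 − y_svg.

Shape 1 is a rectangle drawn with `<path>`. Its stroke #008000 means cut at S873, F537. After flipping Y the toolpath is (91.23,54.54) → (155.06,54.54) → (155.06,43.82) → (91.23,43.82) → (91.23,54.54), returning to the start.

G21
G90
G00 X91.23 Y54.54
M3 S873
G1 X155.06 Y54.54 F537
G1 X155.06 Y43.82
G1 X91.23 Y43.82
G1 X91.23 Y54.54
M5
G00 X0.00 Y0.00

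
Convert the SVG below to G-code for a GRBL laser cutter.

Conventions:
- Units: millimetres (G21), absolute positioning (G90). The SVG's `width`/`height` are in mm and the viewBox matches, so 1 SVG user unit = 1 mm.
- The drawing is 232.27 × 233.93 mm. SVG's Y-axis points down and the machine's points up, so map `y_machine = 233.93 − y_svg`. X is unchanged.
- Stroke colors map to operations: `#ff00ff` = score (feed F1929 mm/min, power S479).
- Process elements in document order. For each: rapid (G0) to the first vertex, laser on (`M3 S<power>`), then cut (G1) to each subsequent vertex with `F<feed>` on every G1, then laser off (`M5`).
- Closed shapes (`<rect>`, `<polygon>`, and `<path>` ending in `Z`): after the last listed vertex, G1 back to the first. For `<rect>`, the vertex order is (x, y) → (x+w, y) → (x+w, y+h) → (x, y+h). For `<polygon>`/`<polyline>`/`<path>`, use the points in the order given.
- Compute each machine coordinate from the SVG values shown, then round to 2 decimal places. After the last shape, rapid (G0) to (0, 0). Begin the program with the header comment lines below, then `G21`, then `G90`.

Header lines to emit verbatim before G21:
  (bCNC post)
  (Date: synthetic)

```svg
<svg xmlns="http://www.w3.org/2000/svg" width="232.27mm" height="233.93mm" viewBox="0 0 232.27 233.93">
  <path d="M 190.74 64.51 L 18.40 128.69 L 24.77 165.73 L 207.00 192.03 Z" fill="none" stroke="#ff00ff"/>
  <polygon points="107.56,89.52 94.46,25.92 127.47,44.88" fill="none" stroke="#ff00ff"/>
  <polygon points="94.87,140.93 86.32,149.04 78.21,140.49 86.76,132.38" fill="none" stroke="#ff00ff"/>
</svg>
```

(bCNC post)
(Date: synthetic)
G21
G90
G0 X190.74 Y169.42
M3 S479
G1 X18.40 Y105.24 F1929
G1 X24.77 Y68.20 F1929
G1 X207.00 Y41.90 F1929
G1 X190.74 Y169.42 F1929
M5
G0 X107.56 Y144.41
M3 S479
G1 X94.46 Y208.01 F1929
G1 X127.47 Y189.05 F1929
G1 X107.56 Y144.41 F1929
M5
G0 X94.87 Y93.00
M3 S479
G1 X86.32 Y84.89 F1929
G1 X78.21 Y93.44 F1929
G1 X86.76 Y101.55 F1929
G1 X94.87 Y93.00 F1929
M5
G0 X0.00 Y0.00

Since the viewBox matches the mm dimensions, user units are millimetres directly. The only transform is the Y-flip y_m = 233.93 − y_svg.

Shape 1 is a closed polygon drawn with `<path>`. Its stroke #ff00ff means score at S479, F1929. After flipping Y the toolpath is (190.74,169.42) → (18.40,105.24) → (24.77,68.20) → (207.00,41.90) → (190.74,169.42), returning to the start.

Shape 2 is a closed polygon drawn with `<polygon>`. Its stroke #ff00ff means score at S479, F1929. After flipping Y the toolpath is (107.56,144.41) → (94.46,208.01) → (127.47,189.05) → (107.56,144.41), returning to the start.

Shape 3 is a regular polygon drawn with `<polygon>`. Its stroke #ff00ff means score at S479, F1929. After flipping Y the toolpath is (94.87,93.00) → (86.32,84.89) → (78.21,93.44) → (86.76,101.55) → (94.87,93.00), returning to the start.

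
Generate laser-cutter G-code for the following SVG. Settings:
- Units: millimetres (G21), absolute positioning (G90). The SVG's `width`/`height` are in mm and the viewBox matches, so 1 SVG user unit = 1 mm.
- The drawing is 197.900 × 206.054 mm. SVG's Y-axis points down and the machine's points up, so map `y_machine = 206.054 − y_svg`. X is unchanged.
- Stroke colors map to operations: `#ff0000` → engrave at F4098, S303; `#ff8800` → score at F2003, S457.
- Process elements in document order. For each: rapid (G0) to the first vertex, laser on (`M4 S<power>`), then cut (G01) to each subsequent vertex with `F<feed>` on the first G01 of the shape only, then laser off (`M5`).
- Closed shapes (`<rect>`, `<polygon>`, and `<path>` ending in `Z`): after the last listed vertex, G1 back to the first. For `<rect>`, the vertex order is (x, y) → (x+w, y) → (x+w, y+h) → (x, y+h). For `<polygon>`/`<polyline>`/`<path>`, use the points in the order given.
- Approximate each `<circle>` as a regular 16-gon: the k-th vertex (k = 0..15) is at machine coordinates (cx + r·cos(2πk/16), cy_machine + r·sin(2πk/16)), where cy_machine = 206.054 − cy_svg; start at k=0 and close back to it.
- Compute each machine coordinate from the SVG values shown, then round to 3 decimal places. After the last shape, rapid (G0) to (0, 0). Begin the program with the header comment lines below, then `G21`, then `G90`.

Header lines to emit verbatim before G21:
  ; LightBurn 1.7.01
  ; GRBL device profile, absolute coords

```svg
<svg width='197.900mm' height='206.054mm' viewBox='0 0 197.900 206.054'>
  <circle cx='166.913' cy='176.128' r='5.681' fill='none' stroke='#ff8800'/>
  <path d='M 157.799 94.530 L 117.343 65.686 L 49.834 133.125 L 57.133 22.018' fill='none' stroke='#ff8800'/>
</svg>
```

viewBox `0 0 197.900 206.054` with mm width/height → 1 unit = 1 mm. Flip: y_m = 206.054 − y_svg.

**Shape 1** — `<circle>` circle, stroke `#ff8800` → score (S457, F2003). Machine vertices: (172.594,29.926) → (172.162,32.100) → (170.930,33.943) → (169.087,35.175) → (166.913,35.607) → (164.739,35.175) → (162.896,33.943) → (161.664,32.100) → (161.232,29.926) → (161.664,27.752) → (162.896,25.909) → (164.739,24.677) → (166.913,24.245) → (169.087,24.677) → (170.930,25.909) → (172.162,27.752) → (172.594,29.926). Closed: final G1 returns to the first vertex.

**Shape 2** — `<path>` open polyline, stroke `#ff8800` → score (S457, F2003). Machine vertices: (157.799,111.524) → (117.343,140.368) → (49.834,72.929) → (57.133,184.036). Open path.

; LightBurn 1.7.01
; GRBL device profile, absolute coords
G21
G90
G0 X172.594 Y29.926
M4 S457
G01 X172.162 Y32.100 F2003
G01 X170.930 Y33.943
G01 X169.087 Y35.175
G01 X166.913 Y35.607
G01 X164.739 Y35.175
G01 X162.896 Y33.943
G01 X161.664 Y32.100
G01 X161.232 Y29.926
G01 X161.664 Y27.752
G01 X162.896 Y25.909
G01 X164.739 Y24.677
G01 X166.913 Y24.245
G01 X169.087 Y24.677
G01 X170.930 Y25.909
G01 X172.162 Y27.752
G01 X172.594 Y29.926
M5
G0 X157.799 Y111.524
M4 S457
G01 X117.343 Y140.368 F2003
G01 X49.834 Y72.929
G01 X57.133 Y184.036
M5
G0 X0.000 Y0.000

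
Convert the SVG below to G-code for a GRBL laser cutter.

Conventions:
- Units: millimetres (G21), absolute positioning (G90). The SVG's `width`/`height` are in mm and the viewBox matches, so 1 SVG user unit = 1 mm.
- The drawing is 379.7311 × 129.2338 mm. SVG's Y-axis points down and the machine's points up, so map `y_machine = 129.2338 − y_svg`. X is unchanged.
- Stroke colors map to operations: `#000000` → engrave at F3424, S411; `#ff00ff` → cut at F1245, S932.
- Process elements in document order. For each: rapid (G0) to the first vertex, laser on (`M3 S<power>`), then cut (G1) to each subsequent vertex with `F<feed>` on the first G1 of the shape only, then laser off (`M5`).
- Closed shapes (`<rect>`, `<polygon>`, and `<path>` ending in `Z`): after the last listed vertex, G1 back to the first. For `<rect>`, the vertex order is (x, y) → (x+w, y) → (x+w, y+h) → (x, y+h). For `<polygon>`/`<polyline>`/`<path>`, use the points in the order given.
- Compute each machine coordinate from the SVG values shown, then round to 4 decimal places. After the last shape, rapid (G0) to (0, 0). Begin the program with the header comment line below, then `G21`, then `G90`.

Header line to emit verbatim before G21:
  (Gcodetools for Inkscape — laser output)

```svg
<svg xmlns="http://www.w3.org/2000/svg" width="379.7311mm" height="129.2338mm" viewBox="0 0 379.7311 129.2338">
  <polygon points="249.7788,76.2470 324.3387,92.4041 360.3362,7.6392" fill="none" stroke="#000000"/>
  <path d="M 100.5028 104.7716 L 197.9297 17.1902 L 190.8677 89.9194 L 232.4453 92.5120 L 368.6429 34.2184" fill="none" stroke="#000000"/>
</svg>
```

(Gcodetools for Inkscape — laser output)
G21
G90
G0 X249.7788 Y52.9868
M3 S411
G1 X324.3387 Y36.8297 F3424
G1 X360.3362 Y121.5946
G1 X249.7788 Y52.9868
M5
G0 X100.5028 Y24.4622
M3 S411
G1 X197.9297 Y112.0436 F3424
G1 X190.8677 Y39.3144
G1 X232.4453 Y36.7218
G1 X368.6429 Y95.0154
M5
G0 X0.0000 Y0.0000

viewBox `0 0 379.7311 129.2338` with mm width/height → 1 unit = 1 mm. Flip: y_m = 129.2338 − y_svg.

**Shape 1** — `<polygon>` closed polygon, stroke `#000000` → engrave (S411, F3424). Machine vertices: (249.7788,52.9868) → (324.3387,36.8297) → (360.3362,121.5946) → (249.7788,52.9868). Closed: final G1 returns to the first vertex.

**Shape 2** — `<path>` open polyline, stroke `#000000` → engrave (S411, F3424). Machine vertices: (100.5028,24.4622) → (197.9297,112.0436) → (190.8677,39.3144) → (232.4453,36.7218) → (368.6429,95.0154). Open path.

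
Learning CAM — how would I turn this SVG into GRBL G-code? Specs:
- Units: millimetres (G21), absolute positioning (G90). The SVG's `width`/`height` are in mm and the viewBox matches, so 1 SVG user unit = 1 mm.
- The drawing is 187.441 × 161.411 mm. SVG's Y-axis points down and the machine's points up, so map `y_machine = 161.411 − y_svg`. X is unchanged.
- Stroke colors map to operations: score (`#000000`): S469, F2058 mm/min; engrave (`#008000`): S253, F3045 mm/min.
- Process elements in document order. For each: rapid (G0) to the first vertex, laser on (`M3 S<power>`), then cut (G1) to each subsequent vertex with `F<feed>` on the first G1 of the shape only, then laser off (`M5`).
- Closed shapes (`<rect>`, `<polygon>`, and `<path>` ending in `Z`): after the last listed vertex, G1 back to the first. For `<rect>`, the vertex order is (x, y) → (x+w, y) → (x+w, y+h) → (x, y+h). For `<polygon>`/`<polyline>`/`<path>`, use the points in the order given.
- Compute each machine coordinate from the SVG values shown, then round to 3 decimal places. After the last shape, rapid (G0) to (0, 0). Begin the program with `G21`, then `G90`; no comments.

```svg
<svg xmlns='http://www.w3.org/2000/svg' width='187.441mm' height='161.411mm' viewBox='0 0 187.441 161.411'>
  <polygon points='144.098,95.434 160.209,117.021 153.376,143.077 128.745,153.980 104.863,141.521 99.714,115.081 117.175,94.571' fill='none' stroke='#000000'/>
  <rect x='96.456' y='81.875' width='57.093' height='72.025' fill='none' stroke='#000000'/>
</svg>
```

G21
G90
G0 X144.098 Y65.977
M3 S469
G1 X160.209 Y44.390 F2058
G1 X153.376 Y18.334
G1 X128.745 Y7.431
G1 X104.863 Y19.890
G1 X99.714 Y46.330
G1 X117.175 Y66.840
G1 X144.098 Y65.977
M5
G0 X96.456 Y79.536
M3 S469
G1 X153.549 Y79.536 F2058
G1 X153.549 Y7.511
G1 X96.456 Y7.511
G1 X96.456 Y79.536
M5
G0 X0.000 Y0.000

viewBox `0 0 187.441 161.411` with mm width/height → 1 unit = 1 mm. Flip: y_m = 161.411 − y_svg.

**Shape 1** — `<polygon>` regular polygon, stroke `#000000` → score (S469, F2058). Machine vertices: (144.098,65.977) → (160.209,44.390) → (153.376,18.334) → (128.745,7.431) → (104.863,19.890) → (99.714,46.330) → (117.175,66.840) → (144.098,65.977). Closed: final G1 returns to the first vertex.

**Shape 2** — `<rect>` rectangle, stroke `#000000` → score (S469, F2058). Machine vertices: (96.456,79.536) → (153.549,79.536) → (153.549,7.511) → (96.456,7.511) → (96.456,79.536). Closed: final G1 returns to the first vertex.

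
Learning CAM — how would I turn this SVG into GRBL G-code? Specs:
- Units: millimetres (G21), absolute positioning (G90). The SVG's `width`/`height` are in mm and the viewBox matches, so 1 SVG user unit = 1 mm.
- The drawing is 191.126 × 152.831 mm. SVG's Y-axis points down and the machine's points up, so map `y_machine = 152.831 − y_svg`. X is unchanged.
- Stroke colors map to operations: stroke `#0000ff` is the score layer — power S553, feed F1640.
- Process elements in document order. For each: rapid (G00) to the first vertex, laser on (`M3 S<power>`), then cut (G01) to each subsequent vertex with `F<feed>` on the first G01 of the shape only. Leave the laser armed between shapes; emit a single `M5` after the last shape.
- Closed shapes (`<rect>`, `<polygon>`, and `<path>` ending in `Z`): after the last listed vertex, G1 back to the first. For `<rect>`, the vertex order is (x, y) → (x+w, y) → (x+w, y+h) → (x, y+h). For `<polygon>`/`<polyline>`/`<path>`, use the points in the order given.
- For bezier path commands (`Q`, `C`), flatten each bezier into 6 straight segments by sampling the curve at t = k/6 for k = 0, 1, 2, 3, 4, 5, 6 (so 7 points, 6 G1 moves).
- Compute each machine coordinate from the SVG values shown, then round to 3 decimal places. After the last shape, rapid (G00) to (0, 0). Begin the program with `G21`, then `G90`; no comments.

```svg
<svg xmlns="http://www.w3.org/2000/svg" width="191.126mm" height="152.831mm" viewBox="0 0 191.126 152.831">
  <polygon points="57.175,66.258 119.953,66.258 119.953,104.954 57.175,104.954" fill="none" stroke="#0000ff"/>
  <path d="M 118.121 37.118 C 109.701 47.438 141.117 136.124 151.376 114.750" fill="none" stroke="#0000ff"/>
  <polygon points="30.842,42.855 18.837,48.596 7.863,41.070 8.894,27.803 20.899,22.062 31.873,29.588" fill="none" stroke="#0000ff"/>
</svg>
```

G21
G90
G00 X57.175 Y86.573
M3 S553
G01 X119.953 Y86.573 F1640
G01 X119.953 Y47.877
G01 X57.175 Y47.877
G01 X57.175 Y86.573
G00 X118.121 Y115.713
M3 S553
G01 X116.948 Y104.895 F1640
G01 X120.721 Y86.250
G01 X127.744 Y65.012
G01 X136.324 Y46.415
G01 X144.766 Y35.693
G01 X151.376 Y38.081
G00 X30.842 Y109.976
M3 S553
G01 X18.837 Y104.235 F1640
G01 X7.863 Y111.761
G01 X8.894 Y125.028
G01 X20.899 Y130.769
G01 X31.873 Y123.243
G01 X30.842 Y109.976
M5
G00 X0.000 Y0.000

viewBox `0 0 191.126 152.831` with mm width/height → 1 unit = 1 mm. Flip: y_m = 152.831 − y_svg.

**Shape 1** — `<polygon>` rectangle, stroke `#0000ff` → score (S553, F1640). Machine vertices: (57.175,86.573) → (119.953,86.573) → (119.953,47.877) → (57.175,47.877) → (57.175,86.573). Closed: final G1 returns to the first vertex.

**Shape 2** — `<path>` cubic bezier, stroke `#0000ff` → score (S553, F1640). Control points (SVG): P0=(118.121,37.118), P1=(109.701,47.438), P2=(141.117,136.124), P3=(151.376,114.750); sampled at t=k/6. Machine vertices: (118.121,115.713) → (116.948,104.895) → (120.721,86.250) → (127.744,65.012) → (136.324,46.415) → (144.766,35.693) → (151.376,38.081). Open path.

**Shape 3** — `<polygon>` regular polygon, stroke `#0000ff` → score (S553, F1640). Machine vertices: (30.842,109.976) → (18.837,104.235) → (7.863,111.761) → (8.894,125.028) → (20.899,130.769) → (31.873,123.243) → (30.842,109.976). Closed: final G1 returns to the first vertex.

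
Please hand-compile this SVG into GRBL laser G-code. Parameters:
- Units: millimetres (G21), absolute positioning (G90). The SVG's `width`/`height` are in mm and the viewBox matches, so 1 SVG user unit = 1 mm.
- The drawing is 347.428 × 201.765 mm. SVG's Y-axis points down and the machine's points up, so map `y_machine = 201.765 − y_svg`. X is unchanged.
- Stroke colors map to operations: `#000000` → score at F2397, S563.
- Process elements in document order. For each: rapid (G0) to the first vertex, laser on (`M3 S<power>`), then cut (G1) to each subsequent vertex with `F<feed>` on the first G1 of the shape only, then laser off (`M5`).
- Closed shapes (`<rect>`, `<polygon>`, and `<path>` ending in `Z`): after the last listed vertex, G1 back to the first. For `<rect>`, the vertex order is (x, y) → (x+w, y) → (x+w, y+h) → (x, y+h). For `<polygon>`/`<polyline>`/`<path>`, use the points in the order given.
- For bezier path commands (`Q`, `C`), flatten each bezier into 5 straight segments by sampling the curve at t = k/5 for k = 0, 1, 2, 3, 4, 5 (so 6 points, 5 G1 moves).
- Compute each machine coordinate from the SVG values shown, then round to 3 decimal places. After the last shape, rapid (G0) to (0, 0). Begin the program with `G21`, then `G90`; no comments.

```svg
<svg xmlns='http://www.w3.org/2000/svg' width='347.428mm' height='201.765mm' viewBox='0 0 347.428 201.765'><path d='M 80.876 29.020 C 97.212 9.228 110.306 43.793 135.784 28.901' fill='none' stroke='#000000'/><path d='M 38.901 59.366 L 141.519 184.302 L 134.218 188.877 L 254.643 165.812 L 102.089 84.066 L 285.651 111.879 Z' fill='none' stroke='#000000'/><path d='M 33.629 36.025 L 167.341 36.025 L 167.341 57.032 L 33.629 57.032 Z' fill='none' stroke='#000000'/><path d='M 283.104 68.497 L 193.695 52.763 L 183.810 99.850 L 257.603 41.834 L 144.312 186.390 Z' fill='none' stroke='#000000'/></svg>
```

G21
G90
G0 X80.876 Y172.745
M3 S563
G1 X90.414 Y178.928 F2397
G1 X99.923 Y177.048
G1 X110.155 Y172.089
G1 X121.858 Y169.033
G1 X135.784 Y172.864
M5
G0 X38.901 Y142.399
M3 S563
G1 X141.519 Y17.463 F2397
G1 X134.218 Y12.888
G1 X254.643 Y35.953
G1 X102.089 Y117.699
G1 X285.651 Y89.886
G1 X38.901 Y142.399
M5
G0 X33.629 Y165.740
M3 S563
G1 X167.341 Y165.740 F2397
G1 X167.341 Y144.733
G1 X33.629 Y144.733
G1 X33.629 Y165.740
M5
G0 X283.104 Y133.268
M3 S563
G1 X193.695 Y149.002 F2397
G1 X183.810 Y101.915
G1 X257.603 Y159.931
G1 X144.312 Y15.375
G1 X283.104 Y133.268
M5
G0 X0.000 Y0.000

Since the viewBox matches the mm dimensions, user units are millimetres directly. The only transform is the Y-flip y_m = 201.765 − y_svg.

Shape 1 is a cubic bezier drawn with `<path>`. Its stroke #000000 means score at S563, F2397. After flipping Y the toolpath is (80.876,172.745) → (90.414,178.928) → (99.923,177.048) → (110.155,172.089) → (121.858,169.033) → (135.784,172.864).

Shape 2 is a closed polygon drawn with `<path>`. Its stroke #000000 means score at S563, F2397. After flipping Y the toolpath is (38.901,142.399) → (141.519,17.463) → (134.218,12.888) → (254.643,35.953) → (102.089,117.699) → (285.651,89.886) → (38.901,142.399), returning to the start.

Shape 3 is a rectangle drawn with `<path>`. Its stroke #000000 means score at S563, F2397. After flipping Y the toolpath is (33.629,165.740) → (167.341,165.740) → (167.341,144.733) → (33.629,144.733) → (33.629,165.740), returning to the start.

Shape 4 is a closed polygon drawn with `<path>`. Its stroke #000000 means score at S563, F2397. After flipping Y the toolpath is (283.104,133.268) → (193.695,149.002) → (183.810,101.915) → (257.603,159.931) → (144.312,15.375) → (283.104,133.268), returning to the start.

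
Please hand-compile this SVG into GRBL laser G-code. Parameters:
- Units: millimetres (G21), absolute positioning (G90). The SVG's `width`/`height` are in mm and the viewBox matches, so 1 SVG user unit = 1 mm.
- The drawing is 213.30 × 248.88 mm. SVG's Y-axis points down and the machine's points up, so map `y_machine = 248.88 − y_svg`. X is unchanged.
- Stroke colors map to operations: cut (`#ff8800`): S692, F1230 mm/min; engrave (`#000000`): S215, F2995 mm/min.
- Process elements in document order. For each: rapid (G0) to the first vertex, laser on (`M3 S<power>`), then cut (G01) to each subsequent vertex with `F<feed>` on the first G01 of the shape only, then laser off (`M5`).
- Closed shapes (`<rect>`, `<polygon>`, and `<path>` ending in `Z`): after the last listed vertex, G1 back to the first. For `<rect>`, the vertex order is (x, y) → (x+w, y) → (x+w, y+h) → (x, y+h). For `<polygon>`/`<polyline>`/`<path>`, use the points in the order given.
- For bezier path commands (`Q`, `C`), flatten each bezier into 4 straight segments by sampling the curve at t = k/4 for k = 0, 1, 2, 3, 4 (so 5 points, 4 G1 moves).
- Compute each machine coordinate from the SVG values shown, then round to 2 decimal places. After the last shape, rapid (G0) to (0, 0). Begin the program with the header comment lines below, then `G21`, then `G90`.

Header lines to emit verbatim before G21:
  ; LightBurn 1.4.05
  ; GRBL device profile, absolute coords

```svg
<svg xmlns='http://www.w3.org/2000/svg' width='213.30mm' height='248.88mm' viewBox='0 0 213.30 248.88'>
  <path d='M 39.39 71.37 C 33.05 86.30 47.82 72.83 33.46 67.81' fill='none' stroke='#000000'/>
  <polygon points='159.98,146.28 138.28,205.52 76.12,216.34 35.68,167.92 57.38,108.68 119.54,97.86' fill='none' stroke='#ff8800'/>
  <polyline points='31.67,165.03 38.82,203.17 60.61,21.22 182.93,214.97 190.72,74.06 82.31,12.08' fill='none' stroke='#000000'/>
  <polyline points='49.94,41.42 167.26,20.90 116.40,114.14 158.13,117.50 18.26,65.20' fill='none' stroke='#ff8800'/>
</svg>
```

; LightBurn 1.4.05
; GRBL device profile, absolute coords
G21
G90
G0 X39.39 Y177.51
M3 S215
G01 X37.81 Y171.06 F2995
G01 X39.43 Y171.81
G01 X39.55 Y176.30
G01 X33.46 Y181.07
M5
G0 X159.98 Y102.60
M3 S692
G01 X138.28 Y43.36 F1230
G01 X76.12 Y32.54
G01 X35.68 Y80.96
G01 X57.38 Y140.20
G01 X119.54 Y151.02
G01 X159.98 Y102.60
M5
G0 X31.67 Y83.85
M3 S215
G01 X38.82 Y45.71 F2995
G01 X60.61 Y227.66
G01 X182.93 Y33.91
G01 X190.72 Y174.82
G01 X82.31 Y236.80
M5
G0 X49.94 Y207.46
M3 S692
G01 X167.26 Y227.98 F1230
G01 X116.40 Y134.74
G01 X158.13 Y131.38
G01 X18.26 Y183.68
M5
G0 X0.00 Y0.00

1 u = 1 mm; y_m = 248.88 − y.

[1] `<path>` cubic bezier, #000000→engrave S215 F2995: (39.39,177.51) → (37.81,171.06) → (39.43,171.81) → (39.55,176.30) → (33.46,181.07)

[2] `<polygon>` regular polygon, #ff8800→cut S692 F1230: (159.98,102.60) → (138.28,43.36) → (76.12,32.54) → (35.68,80.96) → (57.38,140.20) → (119.54,151.02) → (159.98,102.60) (closed)

[3] `<polyline>` open polyline, #000000→engrave S215 F2995: (31.67,83.85) → (38.82,45.71) → (60.61,227.66) → (182.93,33.91) → (190.72,174.82) → (82.31,236.80)

[4] `<polyline>` open polyline, #ff8800→cut S692 F1230: (49.94,207.46) → (167.26,227.98) → (116.40,134.74) → (158.13,131.38) → (18.26,183.68)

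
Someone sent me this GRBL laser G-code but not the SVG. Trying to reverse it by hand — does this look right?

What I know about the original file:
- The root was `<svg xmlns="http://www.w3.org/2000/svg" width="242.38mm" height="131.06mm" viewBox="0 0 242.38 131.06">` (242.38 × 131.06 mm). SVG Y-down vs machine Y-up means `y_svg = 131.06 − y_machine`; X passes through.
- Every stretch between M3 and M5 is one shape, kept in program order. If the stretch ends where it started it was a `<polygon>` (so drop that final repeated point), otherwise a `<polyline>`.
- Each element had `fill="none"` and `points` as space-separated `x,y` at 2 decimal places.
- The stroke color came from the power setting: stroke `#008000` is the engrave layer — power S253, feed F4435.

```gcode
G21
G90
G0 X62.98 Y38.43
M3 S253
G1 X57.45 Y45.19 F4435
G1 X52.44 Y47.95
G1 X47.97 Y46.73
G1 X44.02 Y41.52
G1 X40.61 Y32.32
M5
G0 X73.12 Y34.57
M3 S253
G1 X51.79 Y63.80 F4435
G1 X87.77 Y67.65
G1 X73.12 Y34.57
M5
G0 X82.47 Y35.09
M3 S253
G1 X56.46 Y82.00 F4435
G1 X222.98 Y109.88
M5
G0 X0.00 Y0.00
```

<svg xmlns="http://www.w3.org/2000/svg" width="242.38mm" height="131.06mm" viewBox="0 0 242.38 131.06">
  <polyline points="62.98,92.63 57.45,85.87 52.44,83.11 47.97,84.33 44.02,89.54 40.61,98.74" fill="none" stroke="#008000"/>
  <polygon points="73.12,96.49 51.79,67.26 87.77,63.41" fill="none" stroke="#008000"/>
  <polyline points="82.47,95.97 56.46,49.06 222.98,21.18" fill="none" stroke="#008000"/>
</svg>

Each laser-on run becomes one SVG element. Flip Y back into SVG space with y_svg = 131.06 − y_machine. Every run uses S253, so all elements get stroke `#008000` (engrave).

Run 1: The run is open, so emit a `<polyline>` with points (Y-flipped): 62.98,92.63 57.45,85.87 52.44,83.11 47.97,84.33 44.02,89.54 40.61,98.74.

Run 2: The run returns to its start, so emit a `<polygon>` with points (Y-flipped): 73.12,96.49 51.79,67.26 87.77,63.41.

Run 3: The run is open, so emit a `<polyline>` with points (Y-flipped): 82.47,95.97 56.46,49.06 222.98,21.18.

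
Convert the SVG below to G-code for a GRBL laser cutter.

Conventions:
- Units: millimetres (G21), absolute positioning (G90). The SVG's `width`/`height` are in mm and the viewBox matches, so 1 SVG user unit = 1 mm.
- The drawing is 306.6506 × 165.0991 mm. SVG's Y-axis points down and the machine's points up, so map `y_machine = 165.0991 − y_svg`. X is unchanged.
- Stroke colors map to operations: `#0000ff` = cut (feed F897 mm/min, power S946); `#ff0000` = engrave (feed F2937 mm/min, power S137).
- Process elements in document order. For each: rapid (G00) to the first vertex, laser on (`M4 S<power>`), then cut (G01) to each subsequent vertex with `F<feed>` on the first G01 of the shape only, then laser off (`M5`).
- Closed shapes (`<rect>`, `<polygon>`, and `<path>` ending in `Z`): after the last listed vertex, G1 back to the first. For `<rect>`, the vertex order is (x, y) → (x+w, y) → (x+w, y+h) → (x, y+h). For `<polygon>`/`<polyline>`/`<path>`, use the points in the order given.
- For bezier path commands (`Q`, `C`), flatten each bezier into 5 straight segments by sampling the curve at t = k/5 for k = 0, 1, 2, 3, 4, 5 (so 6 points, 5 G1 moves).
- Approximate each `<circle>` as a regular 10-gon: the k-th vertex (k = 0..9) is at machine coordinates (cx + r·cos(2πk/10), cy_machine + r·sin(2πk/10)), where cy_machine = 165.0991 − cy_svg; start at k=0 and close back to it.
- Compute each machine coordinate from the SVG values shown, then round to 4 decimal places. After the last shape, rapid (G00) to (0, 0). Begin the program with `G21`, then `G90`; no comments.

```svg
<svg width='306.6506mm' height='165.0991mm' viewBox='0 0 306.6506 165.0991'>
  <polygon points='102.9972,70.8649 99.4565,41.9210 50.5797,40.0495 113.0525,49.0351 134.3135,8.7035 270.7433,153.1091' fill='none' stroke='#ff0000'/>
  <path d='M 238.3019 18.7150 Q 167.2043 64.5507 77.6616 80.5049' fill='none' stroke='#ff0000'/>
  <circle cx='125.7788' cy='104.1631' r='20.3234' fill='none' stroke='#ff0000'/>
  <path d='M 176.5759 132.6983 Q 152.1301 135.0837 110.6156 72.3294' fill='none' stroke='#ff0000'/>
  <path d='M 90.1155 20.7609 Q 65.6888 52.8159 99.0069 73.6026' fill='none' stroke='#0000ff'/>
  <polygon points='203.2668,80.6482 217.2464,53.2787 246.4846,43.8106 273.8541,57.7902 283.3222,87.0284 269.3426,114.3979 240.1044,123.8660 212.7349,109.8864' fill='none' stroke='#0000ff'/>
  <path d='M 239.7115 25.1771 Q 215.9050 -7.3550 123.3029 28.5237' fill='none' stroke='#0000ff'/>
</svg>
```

Since the viewBox matches the mm dimensions, user units are millimetres directly. The only transform is the Y-flip y_m = 165.0991 − y_svg.

Shape 1 is a closed polygon drawn with `<polygon>`. Its stroke #ff0000 means engrave at S137, F2937. After flipping Y the toolpath is (102.9972,94.2342) → (99.4565,123.1781) → (50.5797,125.0496) → (113.0525,116.0640) → (134.3135,156.3956) → (270.7433,11.9900) → (102.9972,94.2342), returning to the start.

Shape 2 is a quadratic bezier drawn with `<path>`. Its stroke #ff0000 means engrave at S137, F2937. After flipping Y the toolpath is (238.3019,146.3841) → (209.1251,129.2451) → (178.4726,114.4966) → (146.3445,102.1386) → (112.7409,92.1711) → (77.6616,84.5942).

Shape 3 is a circle drawn with `<circle>`. Its stroke #ff0000 means engrave at S137, F2937. After flipping Y the toolpath is (146.1022,60.9360) → (142.2208,72.8818) → (132.0591,80.2647) → (119.4985,80.2647) → (109.3368,72.8818) → (105.4554,60.9360) → (109.3368,48.9902) → (119.4985,41.6073) → (132.0591,41.6073) → (142.2208,48.9902) → (146.1022,60.9360), returning to the start.

Shape 4 is a quadratic bezier drawn with `<path>`. Its stroke #ff0000 means engrave at S137, F2937. After flipping Y the toolpath is (176.5759,32.4008) → (166.1148,34.0522) → (154.2883,40.9148) → (141.0962,52.9886) → (126.5387,70.2736) → (110.6156,92.7697).

Shape 5 is a quadratic bezier drawn with `<path>`. Its stroke #0000ff means cut at S946, F897. After flipping Y the toolpath is (90.1155,144.3382) → (82.6546,131.9669) → (79.8133,120.4971) → (81.5916,109.9288) → (87.9895,100.2619) → (99.0069,91.4965).

Shape 6 is a regular polygon drawn with `<polygon>`. Its stroke #0000ff means cut at S946, F897. After flipping Y the toolpath is (203.2668,84.4509) → (217.2464,111.8204) → (246.4846,121.2885) → (273.8541,107.3089) → (283.3222,78.0707) → (269.3426,50.7012) → (240.1044,41.2331) → (212.7349,55.2127) → (203.2668,84.4509), returning to the start.

Shape 7 is a quadratic bezier drawn with `<path>`. Its stroke #0000ff means cut at S946, F897. After flipping Y the toolpath is (239.7115,139.9220) → (227.4371,150.1984) → (209.6590,155.0020) → (186.3773,154.3326) → (157.5919,148.1904) → (123.3029,136.5754).

G21
G90
G00 X102.9972 Y94.2342
M4 S137
G01 X99.4565 Y123.1781 F2937
G01 X50.5797 Y125.0496
G01 X113.0525 Y116.0640
G01 X134.3135 Y156.3956
G01 X270.7433 Y11.9900
G01 X102.9972 Y94.2342
M5
G00 X238.3019 Y146.3841
M4 S137
G01 X209.1251 Y129.2451 F2937
G01 X178.4726 Y114.4966
G01 X146.3445 Y102.1386
G01 X112.7409 Y92.1711
G01 X77.6616 Y84.5942
M5
G00 X146.1022 Y60.9360
M4 S137
G01 X142.2208 Y72.8818 F2937
G01 X132.0591 Y80.2647
G01 X119.4985 Y80.2647
G01 X109.3368 Y72.8818
G01 X105.4554 Y60.9360
G01 X109.3368 Y48.9902
G01 X119.4985 Y41.6073
G01 X132.0591 Y41.6073
G01 X142.2208 Y48.9902
G01 X146.1022 Y60.9360
M5
G00 X176.5759 Y32.4008
M4 S137
G01 X166.1148 Y34.0522 F2937
G01 X154.2883 Y40.9148
G01 X141.0962 Y52.9886
G01 X126.5387 Y70.2736
G01 X110.6156 Y92.7697
M5
G00 X90.1155 Y144.3382
M4 S946
G01 X82.6546 Y131.9669 F897
G01 X79.8133 Y120.4971
G01 X81.5916 Y109.9288
G01 X87.9895 Y100.2619
G01 X99.0069 Y91.4965
M5
G00 X203.2668 Y84.4509
M4 S946
G01 X217.2464 Y111.8204 F897
G01 X246.4846 Y121.2885
G01 X273.8541 Y107.3089
G01 X283.3222 Y78.0707
G01 X269.3426 Y50.7012
G01 X240.1044 Y41.2331
G01 X212.7349 Y55.2127
G01 X203.2668 Y84.4509
M5
G00 X239.7115 Y139.9220
M4 S946
G01 X227.4371 Y150.1984 F897
G01 X209.6590 Y155.0020
G01 X186.3773 Y154.3326
G01 X157.5919 Y148.1904
G01 X123.3029 Y136.5754
M5
G00 X0.0000 Y0.0000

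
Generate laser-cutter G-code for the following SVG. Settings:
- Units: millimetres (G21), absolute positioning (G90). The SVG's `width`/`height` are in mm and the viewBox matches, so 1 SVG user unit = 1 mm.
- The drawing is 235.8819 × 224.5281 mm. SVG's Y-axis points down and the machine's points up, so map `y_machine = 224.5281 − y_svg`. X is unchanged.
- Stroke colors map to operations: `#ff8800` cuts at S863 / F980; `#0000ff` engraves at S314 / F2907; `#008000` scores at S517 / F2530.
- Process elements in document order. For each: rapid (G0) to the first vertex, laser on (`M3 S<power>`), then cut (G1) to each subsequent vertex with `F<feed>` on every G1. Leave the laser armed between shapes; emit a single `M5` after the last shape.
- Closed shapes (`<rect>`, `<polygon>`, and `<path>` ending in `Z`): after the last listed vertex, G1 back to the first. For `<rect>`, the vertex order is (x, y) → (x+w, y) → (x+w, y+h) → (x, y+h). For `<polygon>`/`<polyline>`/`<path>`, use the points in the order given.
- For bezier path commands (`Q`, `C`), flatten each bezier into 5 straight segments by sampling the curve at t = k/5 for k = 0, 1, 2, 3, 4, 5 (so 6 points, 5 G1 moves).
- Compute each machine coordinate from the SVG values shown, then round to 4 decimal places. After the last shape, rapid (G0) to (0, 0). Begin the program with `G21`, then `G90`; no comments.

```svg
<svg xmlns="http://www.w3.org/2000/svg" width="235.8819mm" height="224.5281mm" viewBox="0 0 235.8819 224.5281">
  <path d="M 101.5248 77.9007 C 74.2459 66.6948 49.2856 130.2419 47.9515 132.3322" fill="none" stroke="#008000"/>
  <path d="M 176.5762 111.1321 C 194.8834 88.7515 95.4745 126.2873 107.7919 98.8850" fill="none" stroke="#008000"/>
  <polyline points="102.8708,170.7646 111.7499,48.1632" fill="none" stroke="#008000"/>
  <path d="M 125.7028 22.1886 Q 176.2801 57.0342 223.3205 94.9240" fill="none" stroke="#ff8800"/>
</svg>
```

G21
G90
G0 X101.5248 Y146.6274
M3 S517
G1 X85.6062 Y145.4703 F2530
G1 X71.2667 Y132.9105 F2530
G1 X59.5293 Y115.4861 F2530
G1 X51.4166 Y99.7352 F2530
G1 X47.9515 Y92.1959 F2530
G0 X176.5762 Y113.3960
M3 S517
G1 X175.2701 Y120.6332 F2530
G1 X156.7254 Y119.4835 F2530
G1 X131.9553 Y115.9399 F2530
G1 X111.9731 Y115.9955 F2530
G1 X107.7919 Y125.6431 F2530
G0 X102.8708 Y53.7635
M3 S517
G1 X111.7499 Y176.3649 F2530
G0 X125.7028 Y202.3395
M3 S863
G1 X145.7922 Y188.2795 F980
G1 X165.5987 Y173.9759 F980
G1 X185.1223 Y159.4289 F980
G1 X204.3629 Y144.6383 F980
G1 X223.3205 Y129.6041 F980
M5
G0 X0.0000 Y0.0000

Since the viewBox matches the mm dimensions, user units are millimetres directly. The only transform is the Y-flip y_m = 224.5281 − y_svg.

Shape 1 is a cubic bezier drawn with `<path>`. Its stroke #008000 means score at S517, F2530. After flipping Y the toolpath is (101.5248,146.6274) → (85.6062,145.4703) → (71.2667,132.9105) → (59.5293,115.4861) → (51.4166,99.7352) → (47.9515,92.1959).

Shape 2 is a cubic bezier drawn with `<path>`. Its stroke #008000 means score at S517, F2530. After flipping Y the toolpath is (176.5762,113.3960) → (175.2701,120.6332) → (156.7254,119.4835) → (131.9553,115.9399) → (111.9731,115.9955) → (107.7919,125.6431).

Shape 3 is a line segment drawn with `<polyline>`. Its stroke #008000 means score at S517, F2530. After flipping Y the toolpath is (102.8708,53.7635) → (111.7499,176.3649).

Shape 4 is a quadratic bezier drawn with `<path>`. Its stroke #ff8800 means cut at S863, F980. After flipping Y the toolpath is (125.7028,202.3395) → (145.7922,188.2795) → (165.5987,173.9759) → (185.1223,159.4289) → (204.3629,144.6383) → (223.3205,129.6041).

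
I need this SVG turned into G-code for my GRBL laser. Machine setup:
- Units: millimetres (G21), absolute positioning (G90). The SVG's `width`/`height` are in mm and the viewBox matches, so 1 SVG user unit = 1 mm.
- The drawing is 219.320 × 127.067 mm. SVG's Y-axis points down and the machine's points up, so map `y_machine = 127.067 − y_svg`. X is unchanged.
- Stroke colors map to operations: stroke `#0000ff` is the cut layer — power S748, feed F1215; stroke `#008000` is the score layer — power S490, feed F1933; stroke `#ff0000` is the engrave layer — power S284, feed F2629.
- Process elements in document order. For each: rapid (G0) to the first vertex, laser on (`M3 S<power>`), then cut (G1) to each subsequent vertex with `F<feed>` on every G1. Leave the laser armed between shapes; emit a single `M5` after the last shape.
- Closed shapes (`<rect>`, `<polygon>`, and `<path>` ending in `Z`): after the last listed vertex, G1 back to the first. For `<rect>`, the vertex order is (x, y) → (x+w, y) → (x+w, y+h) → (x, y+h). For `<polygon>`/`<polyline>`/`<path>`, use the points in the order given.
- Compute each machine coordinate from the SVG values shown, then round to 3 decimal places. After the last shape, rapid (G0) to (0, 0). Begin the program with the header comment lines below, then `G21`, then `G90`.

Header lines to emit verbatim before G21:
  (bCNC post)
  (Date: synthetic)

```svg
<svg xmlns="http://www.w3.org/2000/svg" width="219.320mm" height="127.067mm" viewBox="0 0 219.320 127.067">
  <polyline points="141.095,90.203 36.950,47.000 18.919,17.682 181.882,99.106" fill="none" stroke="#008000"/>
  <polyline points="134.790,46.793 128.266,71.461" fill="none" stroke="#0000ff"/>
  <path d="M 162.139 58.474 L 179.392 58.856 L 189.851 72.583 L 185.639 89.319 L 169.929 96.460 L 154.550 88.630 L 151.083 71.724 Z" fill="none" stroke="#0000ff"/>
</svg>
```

(bCNC post)
(Date: synthetic)
G21
G90
G0 X141.095 Y36.864
M3 S490
G1 X36.950 Y80.067 F1933
G1 X18.919 Y109.385 F1933
G1 X181.882 Y27.961 F1933
G0 X134.790 Y80.274
M3 S748
G1 X128.266 Y55.606 F1215
G0 X162.139 Y68.593
M3 S748
G1 X179.392 Y68.211 F1215
G1 X189.851 Y54.484 F1215
G1 X185.639 Y37.748 F1215
G1 X169.929 Y30.607 F1215
G1 X154.550 Y38.437 F1215
G1 X151.083 Y55.343 F1215
G1 X162.139 Y68.593 F1215
M5
G0 X0.000 Y0.000

1 u = 1 mm; y_m = 127.067 − y.

[1] `<polyline>` open polyline, #008000→score S490 F1933: (141.095,36.864) → (36.950,80.067) → (18.919,109.385) → (181.882,27.961)

[2] `<polyline>` line segment, #0000ff→cut S748 F1215: (134.790,80.274) → (128.266,55.606)

[3] `<path>` regular polygon, #0000ff→cut S748 F1215: (162.139,68.593) → (179.392,68.211) → (189.851,54.484) → (185.639,37.748) → (169.929,30.607) → (154.550,38.437) → (151.083,55.343) → (162.139,68.593) (closed)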